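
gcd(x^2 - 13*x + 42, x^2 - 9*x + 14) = x - 7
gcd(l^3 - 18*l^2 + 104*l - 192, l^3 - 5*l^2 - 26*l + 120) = l^2 - 10*l + 24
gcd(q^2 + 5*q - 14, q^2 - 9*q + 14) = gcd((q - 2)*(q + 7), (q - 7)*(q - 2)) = q - 2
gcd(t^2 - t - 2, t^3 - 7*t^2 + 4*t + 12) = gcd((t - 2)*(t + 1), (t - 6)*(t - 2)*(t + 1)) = t^2 - t - 2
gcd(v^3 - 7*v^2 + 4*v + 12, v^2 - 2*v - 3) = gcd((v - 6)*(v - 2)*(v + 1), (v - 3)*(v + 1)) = v + 1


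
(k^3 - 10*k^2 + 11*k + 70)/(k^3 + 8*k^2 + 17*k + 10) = (k^2 - 12*k + 35)/(k^2 + 6*k + 5)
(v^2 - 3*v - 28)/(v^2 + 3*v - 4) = (v - 7)/(v - 1)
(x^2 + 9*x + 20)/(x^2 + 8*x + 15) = (x + 4)/(x + 3)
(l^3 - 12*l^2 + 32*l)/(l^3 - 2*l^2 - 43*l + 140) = l*(l - 8)/(l^2 + 2*l - 35)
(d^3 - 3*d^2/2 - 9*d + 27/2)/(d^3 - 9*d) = (d - 3/2)/d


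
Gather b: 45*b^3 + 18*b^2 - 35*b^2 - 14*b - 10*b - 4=45*b^3 - 17*b^2 - 24*b - 4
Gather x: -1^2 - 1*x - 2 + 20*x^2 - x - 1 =20*x^2 - 2*x - 4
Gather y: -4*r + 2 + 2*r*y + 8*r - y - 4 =4*r + y*(2*r - 1) - 2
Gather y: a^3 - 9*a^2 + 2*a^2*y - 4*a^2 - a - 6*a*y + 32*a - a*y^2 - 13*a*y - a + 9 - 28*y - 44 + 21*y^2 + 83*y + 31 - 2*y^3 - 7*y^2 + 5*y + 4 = a^3 - 13*a^2 + 30*a - 2*y^3 + y^2*(14 - a) + y*(2*a^2 - 19*a + 60)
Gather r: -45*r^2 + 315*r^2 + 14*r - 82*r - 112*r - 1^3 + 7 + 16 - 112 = 270*r^2 - 180*r - 90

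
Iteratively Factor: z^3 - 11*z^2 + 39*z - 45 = (z - 5)*(z^2 - 6*z + 9) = (z - 5)*(z - 3)*(z - 3)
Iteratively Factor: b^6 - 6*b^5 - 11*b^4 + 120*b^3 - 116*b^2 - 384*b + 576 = (b - 3)*(b^5 - 3*b^4 - 20*b^3 + 60*b^2 + 64*b - 192) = (b - 3)*(b - 2)*(b^4 - b^3 - 22*b^2 + 16*b + 96) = (b - 3)*(b - 2)*(b + 4)*(b^3 - 5*b^2 - 2*b + 24) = (b - 4)*(b - 3)*(b - 2)*(b + 4)*(b^2 - b - 6) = (b - 4)*(b - 3)^2*(b - 2)*(b + 4)*(b + 2)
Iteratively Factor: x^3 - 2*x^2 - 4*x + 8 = (x - 2)*(x^2 - 4) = (x - 2)*(x + 2)*(x - 2)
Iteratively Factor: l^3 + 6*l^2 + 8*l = (l + 4)*(l^2 + 2*l) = (l + 2)*(l + 4)*(l)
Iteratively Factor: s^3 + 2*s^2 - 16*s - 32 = (s + 4)*(s^2 - 2*s - 8) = (s - 4)*(s + 4)*(s + 2)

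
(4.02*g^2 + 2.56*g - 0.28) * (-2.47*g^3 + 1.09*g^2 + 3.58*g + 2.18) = -9.9294*g^5 - 1.9414*g^4 + 17.8736*g^3 + 17.6232*g^2 + 4.5784*g - 0.6104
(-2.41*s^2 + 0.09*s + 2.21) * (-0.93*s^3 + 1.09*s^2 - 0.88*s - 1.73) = 2.2413*s^5 - 2.7106*s^4 + 0.1636*s^3 + 6.499*s^2 - 2.1005*s - 3.8233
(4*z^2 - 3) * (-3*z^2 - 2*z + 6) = -12*z^4 - 8*z^3 + 33*z^2 + 6*z - 18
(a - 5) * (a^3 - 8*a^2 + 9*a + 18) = a^4 - 13*a^3 + 49*a^2 - 27*a - 90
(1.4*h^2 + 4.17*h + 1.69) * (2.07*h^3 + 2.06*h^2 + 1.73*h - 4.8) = 2.898*h^5 + 11.5159*h^4 + 14.5105*h^3 + 3.9755*h^2 - 17.0923*h - 8.112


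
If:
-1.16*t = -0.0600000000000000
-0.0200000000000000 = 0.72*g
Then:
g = -0.03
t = 0.05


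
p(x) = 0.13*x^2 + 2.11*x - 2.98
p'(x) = 0.26*x + 2.11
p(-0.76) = -4.51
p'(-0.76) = 1.91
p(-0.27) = -3.54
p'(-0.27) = 2.04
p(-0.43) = -3.86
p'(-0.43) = 2.00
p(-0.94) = -4.85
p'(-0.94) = 1.87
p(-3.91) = -9.24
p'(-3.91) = 1.09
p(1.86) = 1.39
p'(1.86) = 2.59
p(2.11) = 2.05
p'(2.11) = 2.66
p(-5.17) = -10.41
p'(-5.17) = 0.77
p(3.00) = 4.52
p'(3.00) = 2.89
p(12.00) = 41.06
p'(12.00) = 5.23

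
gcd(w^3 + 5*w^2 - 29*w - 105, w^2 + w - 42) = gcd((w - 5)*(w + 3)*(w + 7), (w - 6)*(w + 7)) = w + 7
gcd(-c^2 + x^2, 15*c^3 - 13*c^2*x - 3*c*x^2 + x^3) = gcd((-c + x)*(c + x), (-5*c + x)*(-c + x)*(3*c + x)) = -c + x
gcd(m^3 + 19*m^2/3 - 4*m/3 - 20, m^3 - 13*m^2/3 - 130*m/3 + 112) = m + 6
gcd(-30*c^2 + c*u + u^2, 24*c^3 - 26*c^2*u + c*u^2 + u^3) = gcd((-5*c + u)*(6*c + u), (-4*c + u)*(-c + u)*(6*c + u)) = 6*c + u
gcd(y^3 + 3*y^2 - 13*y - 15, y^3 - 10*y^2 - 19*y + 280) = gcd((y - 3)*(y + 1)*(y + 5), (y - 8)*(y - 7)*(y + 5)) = y + 5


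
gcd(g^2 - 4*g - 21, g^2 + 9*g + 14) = 1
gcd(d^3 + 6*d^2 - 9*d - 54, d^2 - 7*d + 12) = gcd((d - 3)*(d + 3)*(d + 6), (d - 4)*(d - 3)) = d - 3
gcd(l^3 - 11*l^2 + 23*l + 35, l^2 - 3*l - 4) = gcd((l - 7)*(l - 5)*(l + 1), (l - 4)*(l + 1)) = l + 1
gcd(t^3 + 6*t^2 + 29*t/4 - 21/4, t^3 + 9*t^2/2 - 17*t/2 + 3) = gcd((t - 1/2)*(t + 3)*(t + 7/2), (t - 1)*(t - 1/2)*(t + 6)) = t - 1/2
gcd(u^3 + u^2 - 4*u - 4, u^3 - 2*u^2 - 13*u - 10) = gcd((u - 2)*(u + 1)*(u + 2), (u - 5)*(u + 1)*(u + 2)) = u^2 + 3*u + 2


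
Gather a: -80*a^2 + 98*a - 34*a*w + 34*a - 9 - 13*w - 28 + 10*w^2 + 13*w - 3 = -80*a^2 + a*(132 - 34*w) + 10*w^2 - 40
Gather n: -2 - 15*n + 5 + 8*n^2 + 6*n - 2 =8*n^2 - 9*n + 1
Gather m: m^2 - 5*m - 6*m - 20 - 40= m^2 - 11*m - 60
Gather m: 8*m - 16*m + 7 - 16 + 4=-8*m - 5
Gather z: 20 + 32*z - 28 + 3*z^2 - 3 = 3*z^2 + 32*z - 11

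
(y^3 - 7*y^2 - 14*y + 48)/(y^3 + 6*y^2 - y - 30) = (y - 8)/(y + 5)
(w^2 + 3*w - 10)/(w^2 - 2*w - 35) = (w - 2)/(w - 7)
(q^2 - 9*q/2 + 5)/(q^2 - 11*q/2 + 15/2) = (q - 2)/(q - 3)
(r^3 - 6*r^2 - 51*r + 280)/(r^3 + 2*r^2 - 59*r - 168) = (r - 5)/(r + 3)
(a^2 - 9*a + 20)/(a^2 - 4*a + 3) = (a^2 - 9*a + 20)/(a^2 - 4*a + 3)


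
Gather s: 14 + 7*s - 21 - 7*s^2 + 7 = -7*s^2 + 7*s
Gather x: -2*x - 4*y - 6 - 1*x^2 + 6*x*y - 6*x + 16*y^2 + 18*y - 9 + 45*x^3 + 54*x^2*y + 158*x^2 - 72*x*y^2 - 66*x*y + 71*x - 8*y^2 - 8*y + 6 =45*x^3 + x^2*(54*y + 157) + x*(-72*y^2 - 60*y + 63) + 8*y^2 + 6*y - 9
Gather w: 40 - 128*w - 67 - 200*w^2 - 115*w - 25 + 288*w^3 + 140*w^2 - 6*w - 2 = 288*w^3 - 60*w^2 - 249*w - 54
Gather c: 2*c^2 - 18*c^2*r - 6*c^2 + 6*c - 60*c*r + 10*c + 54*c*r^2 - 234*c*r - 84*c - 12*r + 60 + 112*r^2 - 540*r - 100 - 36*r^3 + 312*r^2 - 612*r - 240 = c^2*(-18*r - 4) + c*(54*r^2 - 294*r - 68) - 36*r^3 + 424*r^2 - 1164*r - 280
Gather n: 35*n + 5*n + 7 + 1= 40*n + 8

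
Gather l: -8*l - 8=-8*l - 8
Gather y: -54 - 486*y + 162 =108 - 486*y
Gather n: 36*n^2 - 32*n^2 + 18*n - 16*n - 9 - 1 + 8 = 4*n^2 + 2*n - 2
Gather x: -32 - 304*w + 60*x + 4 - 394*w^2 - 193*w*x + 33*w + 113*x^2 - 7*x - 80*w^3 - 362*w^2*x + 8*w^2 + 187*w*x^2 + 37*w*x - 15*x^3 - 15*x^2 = -80*w^3 - 386*w^2 - 271*w - 15*x^3 + x^2*(187*w + 98) + x*(-362*w^2 - 156*w + 53) - 28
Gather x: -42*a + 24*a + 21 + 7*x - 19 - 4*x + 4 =-18*a + 3*x + 6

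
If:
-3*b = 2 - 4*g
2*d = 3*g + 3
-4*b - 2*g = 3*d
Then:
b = -62/71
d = 90/71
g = -11/71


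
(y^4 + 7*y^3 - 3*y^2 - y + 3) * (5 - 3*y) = -3*y^5 - 16*y^4 + 44*y^3 - 12*y^2 - 14*y + 15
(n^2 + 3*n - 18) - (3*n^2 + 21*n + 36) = -2*n^2 - 18*n - 54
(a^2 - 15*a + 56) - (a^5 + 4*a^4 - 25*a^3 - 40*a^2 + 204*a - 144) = -a^5 - 4*a^4 + 25*a^3 + 41*a^2 - 219*a + 200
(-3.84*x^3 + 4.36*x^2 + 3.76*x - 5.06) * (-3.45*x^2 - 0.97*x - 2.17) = 13.248*x^5 - 11.3172*x^4 - 8.8684*x^3 + 4.3486*x^2 - 3.251*x + 10.9802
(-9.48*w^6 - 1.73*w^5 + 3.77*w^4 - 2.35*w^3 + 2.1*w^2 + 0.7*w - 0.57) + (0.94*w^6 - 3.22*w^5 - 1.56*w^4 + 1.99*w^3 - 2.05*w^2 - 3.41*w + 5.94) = -8.54*w^6 - 4.95*w^5 + 2.21*w^4 - 0.36*w^3 + 0.0500000000000003*w^2 - 2.71*w + 5.37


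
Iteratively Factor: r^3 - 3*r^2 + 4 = (r - 2)*(r^2 - r - 2) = (r - 2)^2*(r + 1)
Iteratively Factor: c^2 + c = (c + 1)*(c)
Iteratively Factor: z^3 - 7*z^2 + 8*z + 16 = (z + 1)*(z^2 - 8*z + 16) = (z - 4)*(z + 1)*(z - 4)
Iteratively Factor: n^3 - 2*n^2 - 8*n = (n + 2)*(n^2 - 4*n) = (n - 4)*(n + 2)*(n)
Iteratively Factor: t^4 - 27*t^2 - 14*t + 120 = (t + 3)*(t^3 - 3*t^2 - 18*t + 40) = (t + 3)*(t + 4)*(t^2 - 7*t + 10) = (t - 2)*(t + 3)*(t + 4)*(t - 5)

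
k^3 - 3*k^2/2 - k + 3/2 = (k - 3/2)*(k - 1)*(k + 1)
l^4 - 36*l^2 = l^2*(l - 6)*(l + 6)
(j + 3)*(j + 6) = j^2 + 9*j + 18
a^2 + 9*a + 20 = (a + 4)*(a + 5)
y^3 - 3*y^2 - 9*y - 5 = (y - 5)*(y + 1)^2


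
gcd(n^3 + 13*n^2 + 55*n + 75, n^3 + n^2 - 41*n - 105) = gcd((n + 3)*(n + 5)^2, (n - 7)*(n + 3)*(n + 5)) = n^2 + 8*n + 15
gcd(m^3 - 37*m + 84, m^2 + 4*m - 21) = m^2 + 4*m - 21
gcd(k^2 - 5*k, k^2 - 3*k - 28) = 1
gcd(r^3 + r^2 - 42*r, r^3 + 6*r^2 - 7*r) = r^2 + 7*r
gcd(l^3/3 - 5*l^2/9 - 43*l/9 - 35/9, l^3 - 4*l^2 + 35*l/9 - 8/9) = 1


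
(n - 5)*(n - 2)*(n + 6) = n^3 - n^2 - 32*n + 60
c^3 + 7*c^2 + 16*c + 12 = (c + 2)^2*(c + 3)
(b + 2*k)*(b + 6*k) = b^2 + 8*b*k + 12*k^2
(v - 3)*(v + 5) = v^2 + 2*v - 15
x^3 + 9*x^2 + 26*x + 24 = (x + 2)*(x + 3)*(x + 4)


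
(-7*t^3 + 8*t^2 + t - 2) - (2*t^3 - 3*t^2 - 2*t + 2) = -9*t^3 + 11*t^2 + 3*t - 4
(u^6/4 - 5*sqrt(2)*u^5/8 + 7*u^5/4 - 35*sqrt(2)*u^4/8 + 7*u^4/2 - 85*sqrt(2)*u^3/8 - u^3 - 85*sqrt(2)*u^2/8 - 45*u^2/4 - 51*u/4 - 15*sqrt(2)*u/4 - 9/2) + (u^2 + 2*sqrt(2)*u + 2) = u^6/4 - 5*sqrt(2)*u^5/8 + 7*u^5/4 - 35*sqrt(2)*u^4/8 + 7*u^4/2 - 85*sqrt(2)*u^3/8 - u^3 - 85*sqrt(2)*u^2/8 - 41*u^2/4 - 51*u/4 - 7*sqrt(2)*u/4 - 5/2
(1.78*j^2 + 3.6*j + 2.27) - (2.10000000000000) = 1.78*j^2 + 3.6*j + 0.17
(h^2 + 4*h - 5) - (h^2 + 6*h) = -2*h - 5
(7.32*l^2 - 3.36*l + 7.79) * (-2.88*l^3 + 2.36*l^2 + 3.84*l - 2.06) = -21.0816*l^5 + 26.952*l^4 - 2.256*l^3 - 9.5972*l^2 + 36.8352*l - 16.0474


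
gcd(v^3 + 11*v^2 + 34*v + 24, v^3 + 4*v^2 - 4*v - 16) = v + 4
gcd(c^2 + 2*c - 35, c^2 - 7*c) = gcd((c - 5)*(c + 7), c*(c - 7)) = 1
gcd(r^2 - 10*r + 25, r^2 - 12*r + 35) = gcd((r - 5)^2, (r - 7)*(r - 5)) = r - 5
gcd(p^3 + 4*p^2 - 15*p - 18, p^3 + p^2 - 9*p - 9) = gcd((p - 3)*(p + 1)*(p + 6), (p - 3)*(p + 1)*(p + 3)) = p^2 - 2*p - 3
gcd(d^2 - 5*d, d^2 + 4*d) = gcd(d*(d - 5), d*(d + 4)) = d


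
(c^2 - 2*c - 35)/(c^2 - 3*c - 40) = (c - 7)/(c - 8)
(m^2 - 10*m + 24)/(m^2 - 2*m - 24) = (m - 4)/(m + 4)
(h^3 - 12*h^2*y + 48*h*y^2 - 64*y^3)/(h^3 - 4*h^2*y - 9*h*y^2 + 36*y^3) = (-h^2 + 8*h*y - 16*y^2)/(-h^2 + 9*y^2)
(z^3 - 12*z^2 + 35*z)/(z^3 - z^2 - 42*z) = (z - 5)/(z + 6)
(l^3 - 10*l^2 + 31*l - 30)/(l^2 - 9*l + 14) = (l^2 - 8*l + 15)/(l - 7)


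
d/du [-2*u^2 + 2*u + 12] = 2 - 4*u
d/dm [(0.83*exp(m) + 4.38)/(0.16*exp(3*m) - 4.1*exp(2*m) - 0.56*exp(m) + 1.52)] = (-0.2656*exp(3*m) + 1.3006*exp(2*m) + 35.916*exp(m) + 3.7144)*exp(m)/(0.0256*exp(6*m) - 1.312*exp(5*m) + 16.6308*exp(4*m) + 5.0784*exp(3*m) - 12.1504*exp(2*m) - 1.7024*exp(m) + 2.3104)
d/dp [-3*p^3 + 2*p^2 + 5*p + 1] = -9*p^2 + 4*p + 5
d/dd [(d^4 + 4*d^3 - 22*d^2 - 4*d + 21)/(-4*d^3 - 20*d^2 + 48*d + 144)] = (-d^4 - 16*d^3 - 93*d^2 - 182*d - 44)/(4*(d^4 + 16*d^3 + 88*d^2 + 192*d + 144))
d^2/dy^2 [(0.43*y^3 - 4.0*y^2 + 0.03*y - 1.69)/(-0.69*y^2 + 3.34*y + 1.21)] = (4.44089209850063e-16*y^5 - 3.5527136788005e-15*y^4 + 8.09640399999999*y^3 + 14.438442*y^2 - 27.296304*y + 52.483174)/(0.328509*y^6 - 4.770522*y^5 + 21.363849*y^4 - 20.528308*y^3 - 37.464141*y^2 - 14.670282*y - 1.771561)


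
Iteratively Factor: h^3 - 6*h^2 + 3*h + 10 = (h - 2)*(h^2 - 4*h - 5) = (h - 2)*(h + 1)*(h - 5)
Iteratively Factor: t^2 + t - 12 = (t + 4)*(t - 3)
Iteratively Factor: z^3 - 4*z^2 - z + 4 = (z + 1)*(z^2 - 5*z + 4) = (z - 1)*(z + 1)*(z - 4)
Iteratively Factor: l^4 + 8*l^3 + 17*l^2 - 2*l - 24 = (l + 2)*(l^3 + 6*l^2 + 5*l - 12) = (l + 2)*(l + 3)*(l^2 + 3*l - 4) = (l + 2)*(l + 3)*(l + 4)*(l - 1)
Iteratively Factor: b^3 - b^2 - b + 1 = (b - 1)*(b^2 - 1) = (b - 1)*(b + 1)*(b - 1)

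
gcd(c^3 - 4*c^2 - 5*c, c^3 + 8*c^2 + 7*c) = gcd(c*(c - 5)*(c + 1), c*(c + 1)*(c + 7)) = c^2 + c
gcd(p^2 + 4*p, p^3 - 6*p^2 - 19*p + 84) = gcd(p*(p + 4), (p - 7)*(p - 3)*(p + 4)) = p + 4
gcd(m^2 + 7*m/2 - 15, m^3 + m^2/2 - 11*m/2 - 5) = m - 5/2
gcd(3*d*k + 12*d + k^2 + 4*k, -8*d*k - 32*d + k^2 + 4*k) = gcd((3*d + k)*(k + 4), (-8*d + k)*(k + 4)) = k + 4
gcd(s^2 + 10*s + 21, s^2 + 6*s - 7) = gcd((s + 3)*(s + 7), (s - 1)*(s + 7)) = s + 7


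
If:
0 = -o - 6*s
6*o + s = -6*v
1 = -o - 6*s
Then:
No Solution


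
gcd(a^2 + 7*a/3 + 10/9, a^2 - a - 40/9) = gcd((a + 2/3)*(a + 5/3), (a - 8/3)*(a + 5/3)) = a + 5/3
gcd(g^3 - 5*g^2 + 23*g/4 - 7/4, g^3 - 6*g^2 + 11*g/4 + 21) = g - 7/2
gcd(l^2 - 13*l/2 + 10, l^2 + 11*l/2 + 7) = 1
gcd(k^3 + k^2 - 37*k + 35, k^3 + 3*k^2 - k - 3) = k - 1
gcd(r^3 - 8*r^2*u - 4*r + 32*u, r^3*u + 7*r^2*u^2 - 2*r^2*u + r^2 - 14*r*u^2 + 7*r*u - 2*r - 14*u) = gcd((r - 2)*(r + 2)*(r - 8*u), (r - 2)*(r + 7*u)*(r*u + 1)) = r - 2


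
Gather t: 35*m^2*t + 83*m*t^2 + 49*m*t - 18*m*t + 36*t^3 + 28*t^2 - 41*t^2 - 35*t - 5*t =36*t^3 + t^2*(83*m - 13) + t*(35*m^2 + 31*m - 40)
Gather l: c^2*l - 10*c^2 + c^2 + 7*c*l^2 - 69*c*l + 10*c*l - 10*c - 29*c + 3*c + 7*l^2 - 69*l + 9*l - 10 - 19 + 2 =-9*c^2 - 36*c + l^2*(7*c + 7) + l*(c^2 - 59*c - 60) - 27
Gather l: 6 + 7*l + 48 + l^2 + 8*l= l^2 + 15*l + 54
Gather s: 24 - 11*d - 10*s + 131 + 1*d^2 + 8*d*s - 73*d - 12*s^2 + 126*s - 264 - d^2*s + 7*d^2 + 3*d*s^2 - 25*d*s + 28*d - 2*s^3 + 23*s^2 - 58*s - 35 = 8*d^2 - 56*d - 2*s^3 + s^2*(3*d + 11) + s*(-d^2 - 17*d + 58) - 144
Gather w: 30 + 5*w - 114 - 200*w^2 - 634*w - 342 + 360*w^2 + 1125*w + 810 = 160*w^2 + 496*w + 384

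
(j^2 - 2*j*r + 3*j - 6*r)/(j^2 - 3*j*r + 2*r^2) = (-j - 3)/(-j + r)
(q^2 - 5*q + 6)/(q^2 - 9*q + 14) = (q - 3)/(q - 7)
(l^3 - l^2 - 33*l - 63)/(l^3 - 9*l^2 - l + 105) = (l + 3)/(l - 5)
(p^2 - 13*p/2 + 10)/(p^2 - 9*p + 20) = (p - 5/2)/(p - 5)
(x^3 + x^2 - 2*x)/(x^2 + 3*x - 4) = x*(x + 2)/(x + 4)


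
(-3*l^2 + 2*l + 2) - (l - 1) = -3*l^2 + l + 3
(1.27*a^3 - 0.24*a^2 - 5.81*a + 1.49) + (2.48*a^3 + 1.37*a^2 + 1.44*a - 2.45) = 3.75*a^3 + 1.13*a^2 - 4.37*a - 0.96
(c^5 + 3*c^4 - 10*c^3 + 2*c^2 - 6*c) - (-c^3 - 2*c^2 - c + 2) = c^5 + 3*c^4 - 9*c^3 + 4*c^2 - 5*c - 2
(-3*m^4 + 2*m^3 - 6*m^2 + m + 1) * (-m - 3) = 3*m^5 + 7*m^4 + 17*m^2 - 4*m - 3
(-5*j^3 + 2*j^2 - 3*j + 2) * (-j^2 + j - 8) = 5*j^5 - 7*j^4 + 45*j^3 - 21*j^2 + 26*j - 16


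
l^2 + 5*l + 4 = (l + 1)*(l + 4)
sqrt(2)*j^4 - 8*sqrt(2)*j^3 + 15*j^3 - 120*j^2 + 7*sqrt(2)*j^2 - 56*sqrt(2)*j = j*(j - 8)*(j + 7*sqrt(2))*(sqrt(2)*j + 1)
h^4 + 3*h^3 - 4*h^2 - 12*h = h*(h - 2)*(h + 2)*(h + 3)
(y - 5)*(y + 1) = y^2 - 4*y - 5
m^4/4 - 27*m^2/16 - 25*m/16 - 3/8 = (m/2 + 1/4)*(m/2 + 1)*(m - 3)*(m + 1/2)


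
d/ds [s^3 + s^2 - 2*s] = 3*s^2 + 2*s - 2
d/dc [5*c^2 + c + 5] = 10*c + 1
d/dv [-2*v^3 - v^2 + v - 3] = -6*v^2 - 2*v + 1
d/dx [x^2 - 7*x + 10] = 2*x - 7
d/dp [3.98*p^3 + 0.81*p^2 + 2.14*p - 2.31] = 11.94*p^2 + 1.62*p + 2.14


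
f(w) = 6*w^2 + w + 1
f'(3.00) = 37.00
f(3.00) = 58.00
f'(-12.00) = -143.00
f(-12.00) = 853.00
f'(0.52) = 7.24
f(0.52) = 3.14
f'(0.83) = 10.96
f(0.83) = 5.96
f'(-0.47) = -4.64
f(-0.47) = 1.86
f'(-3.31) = -38.72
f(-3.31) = 63.43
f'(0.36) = 5.32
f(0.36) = 2.14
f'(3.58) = 43.96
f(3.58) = 81.48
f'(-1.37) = -15.44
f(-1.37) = 10.89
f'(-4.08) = -47.96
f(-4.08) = 96.80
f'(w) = 12*w + 1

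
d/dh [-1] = 0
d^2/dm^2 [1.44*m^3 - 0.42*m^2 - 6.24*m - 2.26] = 8.64*m - 0.84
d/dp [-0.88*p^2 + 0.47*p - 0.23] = 0.47 - 1.76*p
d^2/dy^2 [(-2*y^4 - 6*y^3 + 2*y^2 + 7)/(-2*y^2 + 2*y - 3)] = 4*(4*y^6 - 12*y^5 + 30*y^4 - 58*y^3 - 24*y^2 + 123*y - 2)/(8*y^6 - 24*y^5 + 60*y^4 - 80*y^3 + 90*y^2 - 54*y + 27)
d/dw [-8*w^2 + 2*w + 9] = 2 - 16*w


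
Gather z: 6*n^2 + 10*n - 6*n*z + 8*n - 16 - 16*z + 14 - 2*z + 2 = 6*n^2 + 18*n + z*(-6*n - 18)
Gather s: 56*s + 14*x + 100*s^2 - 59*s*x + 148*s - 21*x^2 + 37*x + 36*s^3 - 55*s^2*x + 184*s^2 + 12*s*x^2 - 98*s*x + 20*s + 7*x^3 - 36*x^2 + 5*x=36*s^3 + s^2*(284 - 55*x) + s*(12*x^2 - 157*x + 224) + 7*x^3 - 57*x^2 + 56*x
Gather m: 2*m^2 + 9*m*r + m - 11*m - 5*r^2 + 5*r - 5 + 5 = 2*m^2 + m*(9*r - 10) - 5*r^2 + 5*r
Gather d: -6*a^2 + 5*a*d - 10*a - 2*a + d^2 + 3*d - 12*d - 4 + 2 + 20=-6*a^2 - 12*a + d^2 + d*(5*a - 9) + 18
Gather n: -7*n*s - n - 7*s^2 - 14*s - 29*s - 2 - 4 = n*(-7*s - 1) - 7*s^2 - 43*s - 6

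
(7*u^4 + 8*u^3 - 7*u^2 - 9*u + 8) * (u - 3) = 7*u^5 - 13*u^4 - 31*u^3 + 12*u^2 + 35*u - 24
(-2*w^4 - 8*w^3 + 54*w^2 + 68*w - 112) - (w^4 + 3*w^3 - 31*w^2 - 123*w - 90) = -3*w^4 - 11*w^3 + 85*w^2 + 191*w - 22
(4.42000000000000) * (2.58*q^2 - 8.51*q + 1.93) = 11.4036*q^2 - 37.6142*q + 8.5306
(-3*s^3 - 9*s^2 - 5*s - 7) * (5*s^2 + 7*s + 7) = -15*s^5 - 66*s^4 - 109*s^3 - 133*s^2 - 84*s - 49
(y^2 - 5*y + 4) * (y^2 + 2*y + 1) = y^4 - 3*y^3 - 5*y^2 + 3*y + 4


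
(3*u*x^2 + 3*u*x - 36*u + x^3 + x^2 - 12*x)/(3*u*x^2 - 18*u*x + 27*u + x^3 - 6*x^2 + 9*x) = (x + 4)/(x - 3)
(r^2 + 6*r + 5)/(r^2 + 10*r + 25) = (r + 1)/(r + 5)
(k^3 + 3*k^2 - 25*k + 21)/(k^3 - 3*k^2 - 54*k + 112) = (k^2 - 4*k + 3)/(k^2 - 10*k + 16)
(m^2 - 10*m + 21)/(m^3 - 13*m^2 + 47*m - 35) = (m - 3)/(m^2 - 6*m + 5)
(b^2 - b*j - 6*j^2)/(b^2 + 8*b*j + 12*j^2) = (b - 3*j)/(b + 6*j)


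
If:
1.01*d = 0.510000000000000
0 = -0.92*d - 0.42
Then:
No Solution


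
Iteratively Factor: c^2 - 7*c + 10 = (c - 5)*(c - 2)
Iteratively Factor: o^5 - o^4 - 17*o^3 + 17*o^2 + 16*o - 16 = (o - 1)*(o^4 - 17*o^2 + 16) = (o - 1)^2*(o^3 + o^2 - 16*o - 16) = (o - 4)*(o - 1)^2*(o^2 + 5*o + 4) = (o - 4)*(o - 1)^2*(o + 1)*(o + 4)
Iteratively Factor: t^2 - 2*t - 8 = (t + 2)*(t - 4)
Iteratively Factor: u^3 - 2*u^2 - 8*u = (u - 4)*(u^2 + 2*u) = (u - 4)*(u + 2)*(u)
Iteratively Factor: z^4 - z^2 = (z - 1)*(z^3 + z^2) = z*(z - 1)*(z^2 + z) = z*(z - 1)*(z + 1)*(z)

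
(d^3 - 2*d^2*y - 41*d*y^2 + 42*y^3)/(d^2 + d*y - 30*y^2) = (-d^2 + 8*d*y - 7*y^2)/(-d + 5*y)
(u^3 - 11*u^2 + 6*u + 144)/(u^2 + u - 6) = (u^2 - 14*u + 48)/(u - 2)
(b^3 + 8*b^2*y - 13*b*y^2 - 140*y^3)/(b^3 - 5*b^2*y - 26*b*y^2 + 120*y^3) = (-b - 7*y)/(-b + 6*y)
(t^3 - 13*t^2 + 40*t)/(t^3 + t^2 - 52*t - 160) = t*(t - 5)/(t^2 + 9*t + 20)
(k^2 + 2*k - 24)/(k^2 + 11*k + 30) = (k - 4)/(k + 5)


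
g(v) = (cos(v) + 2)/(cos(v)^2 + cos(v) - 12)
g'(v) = (2*sin(v)*cos(v) + sin(v))*(cos(v) + 2)/(cos(v)^2 + cos(v) - 12)^2 - sin(v)/(cos(v)^2 + cos(v) - 12)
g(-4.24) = -0.13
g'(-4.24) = 0.07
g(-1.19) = -0.21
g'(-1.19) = -0.11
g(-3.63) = -0.09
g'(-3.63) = 0.04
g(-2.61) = -0.09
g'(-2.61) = -0.04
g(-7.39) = -0.22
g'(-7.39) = -0.11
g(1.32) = -0.19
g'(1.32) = 0.11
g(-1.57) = -0.17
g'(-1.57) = -0.10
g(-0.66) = -0.26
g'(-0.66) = -0.10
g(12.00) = -0.27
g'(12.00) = -0.09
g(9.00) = -0.09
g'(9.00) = 0.03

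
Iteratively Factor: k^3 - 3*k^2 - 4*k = (k)*(k^2 - 3*k - 4) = k*(k - 4)*(k + 1)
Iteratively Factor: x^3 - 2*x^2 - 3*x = (x)*(x^2 - 2*x - 3) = x*(x + 1)*(x - 3)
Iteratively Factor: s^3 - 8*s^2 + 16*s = (s - 4)*(s^2 - 4*s) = s*(s - 4)*(s - 4)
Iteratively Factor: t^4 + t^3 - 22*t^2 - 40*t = (t + 4)*(t^3 - 3*t^2 - 10*t) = (t - 5)*(t + 4)*(t^2 + 2*t) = t*(t - 5)*(t + 4)*(t + 2)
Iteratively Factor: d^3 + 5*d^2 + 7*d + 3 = (d + 1)*(d^2 + 4*d + 3) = (d + 1)^2*(d + 3)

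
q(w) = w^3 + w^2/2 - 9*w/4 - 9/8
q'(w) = 3*w^2 + w - 9/4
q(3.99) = 61.38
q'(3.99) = 49.50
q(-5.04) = -105.11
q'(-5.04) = 68.91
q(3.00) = 23.62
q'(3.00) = 27.75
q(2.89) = 20.69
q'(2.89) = 25.70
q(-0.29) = -0.45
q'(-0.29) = -2.29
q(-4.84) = -91.90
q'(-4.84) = 63.19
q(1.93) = 3.58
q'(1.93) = 10.85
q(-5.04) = -105.11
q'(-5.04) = 68.91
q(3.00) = 23.62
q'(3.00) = 27.75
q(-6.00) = -185.62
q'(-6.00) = 99.75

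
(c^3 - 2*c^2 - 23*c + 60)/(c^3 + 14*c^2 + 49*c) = (c^3 - 2*c^2 - 23*c + 60)/(c*(c^2 + 14*c + 49))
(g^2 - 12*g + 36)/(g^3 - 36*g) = (g - 6)/(g*(g + 6))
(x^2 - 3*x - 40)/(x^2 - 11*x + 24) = (x + 5)/(x - 3)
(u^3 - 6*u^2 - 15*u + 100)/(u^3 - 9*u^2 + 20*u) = (u^2 - u - 20)/(u*(u - 4))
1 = 1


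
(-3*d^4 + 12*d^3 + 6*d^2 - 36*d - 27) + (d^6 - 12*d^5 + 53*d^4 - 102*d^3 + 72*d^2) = d^6 - 12*d^5 + 50*d^4 - 90*d^3 + 78*d^2 - 36*d - 27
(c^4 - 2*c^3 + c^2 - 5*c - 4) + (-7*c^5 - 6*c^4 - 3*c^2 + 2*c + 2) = -7*c^5 - 5*c^4 - 2*c^3 - 2*c^2 - 3*c - 2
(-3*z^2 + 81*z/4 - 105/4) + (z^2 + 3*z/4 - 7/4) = -2*z^2 + 21*z - 28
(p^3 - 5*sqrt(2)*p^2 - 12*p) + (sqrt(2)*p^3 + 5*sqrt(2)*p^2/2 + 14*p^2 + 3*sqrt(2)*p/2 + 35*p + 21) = p^3 + sqrt(2)*p^3 - 5*sqrt(2)*p^2/2 + 14*p^2 + 3*sqrt(2)*p/2 + 23*p + 21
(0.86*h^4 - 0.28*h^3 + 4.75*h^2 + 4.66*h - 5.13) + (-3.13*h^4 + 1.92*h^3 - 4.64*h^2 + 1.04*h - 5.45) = -2.27*h^4 + 1.64*h^3 + 0.11*h^2 + 5.7*h - 10.58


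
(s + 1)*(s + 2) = s^2 + 3*s + 2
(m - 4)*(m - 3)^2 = m^3 - 10*m^2 + 33*m - 36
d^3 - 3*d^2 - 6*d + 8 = (d - 4)*(d - 1)*(d + 2)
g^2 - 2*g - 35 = (g - 7)*(g + 5)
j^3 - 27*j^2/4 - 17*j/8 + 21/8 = (j - 7)*(j - 1/2)*(j + 3/4)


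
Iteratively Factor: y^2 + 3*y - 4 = (y - 1)*(y + 4)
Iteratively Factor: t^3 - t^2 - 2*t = (t - 2)*(t^2 + t) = t*(t - 2)*(t + 1)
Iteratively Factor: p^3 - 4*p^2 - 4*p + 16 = (p - 2)*(p^2 - 2*p - 8) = (p - 2)*(p + 2)*(p - 4)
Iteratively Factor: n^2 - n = (n - 1)*(n)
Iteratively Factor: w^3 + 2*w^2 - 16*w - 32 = (w + 4)*(w^2 - 2*w - 8) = (w - 4)*(w + 4)*(w + 2)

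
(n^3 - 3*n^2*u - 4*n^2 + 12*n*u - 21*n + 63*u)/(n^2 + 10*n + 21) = (n^2 - 3*n*u - 7*n + 21*u)/(n + 7)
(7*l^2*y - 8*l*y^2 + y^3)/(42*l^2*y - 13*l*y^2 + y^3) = (-l + y)/(-6*l + y)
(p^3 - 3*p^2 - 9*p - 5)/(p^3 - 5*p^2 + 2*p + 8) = (p^2 - 4*p - 5)/(p^2 - 6*p + 8)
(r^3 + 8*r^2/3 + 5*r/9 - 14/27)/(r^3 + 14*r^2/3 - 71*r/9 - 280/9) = (9*r^2 + 3*r - 2)/(3*(3*r^2 + 7*r - 40))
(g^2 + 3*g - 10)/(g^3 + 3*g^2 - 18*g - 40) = (g - 2)/(g^2 - 2*g - 8)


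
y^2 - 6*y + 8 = (y - 4)*(y - 2)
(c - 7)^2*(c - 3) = c^3 - 17*c^2 + 91*c - 147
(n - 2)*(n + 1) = n^2 - n - 2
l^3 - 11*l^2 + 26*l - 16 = (l - 8)*(l - 2)*(l - 1)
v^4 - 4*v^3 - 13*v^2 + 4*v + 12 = (v - 6)*(v - 1)*(v + 1)*(v + 2)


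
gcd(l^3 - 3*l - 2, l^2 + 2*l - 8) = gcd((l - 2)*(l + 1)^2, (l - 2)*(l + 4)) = l - 2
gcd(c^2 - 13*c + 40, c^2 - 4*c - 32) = c - 8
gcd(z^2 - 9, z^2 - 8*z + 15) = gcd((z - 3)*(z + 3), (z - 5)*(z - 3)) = z - 3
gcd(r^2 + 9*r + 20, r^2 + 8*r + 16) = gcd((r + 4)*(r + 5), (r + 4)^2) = r + 4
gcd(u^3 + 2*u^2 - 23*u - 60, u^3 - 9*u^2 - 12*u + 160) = u^2 - u - 20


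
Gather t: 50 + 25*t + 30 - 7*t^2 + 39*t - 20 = -7*t^2 + 64*t + 60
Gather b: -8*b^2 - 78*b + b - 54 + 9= -8*b^2 - 77*b - 45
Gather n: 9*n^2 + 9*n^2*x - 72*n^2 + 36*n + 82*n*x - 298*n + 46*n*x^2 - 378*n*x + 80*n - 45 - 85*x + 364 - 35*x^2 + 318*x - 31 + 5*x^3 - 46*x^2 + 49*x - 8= n^2*(9*x - 63) + n*(46*x^2 - 296*x - 182) + 5*x^3 - 81*x^2 + 282*x + 280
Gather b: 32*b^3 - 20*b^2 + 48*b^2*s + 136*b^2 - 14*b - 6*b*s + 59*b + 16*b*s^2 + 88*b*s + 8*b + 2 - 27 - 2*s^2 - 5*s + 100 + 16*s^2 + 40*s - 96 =32*b^3 + b^2*(48*s + 116) + b*(16*s^2 + 82*s + 53) + 14*s^2 + 35*s - 21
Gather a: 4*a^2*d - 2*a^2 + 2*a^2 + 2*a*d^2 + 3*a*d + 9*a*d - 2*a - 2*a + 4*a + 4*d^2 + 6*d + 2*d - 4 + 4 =4*a^2*d + a*(2*d^2 + 12*d) + 4*d^2 + 8*d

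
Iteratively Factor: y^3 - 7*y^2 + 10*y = (y - 5)*(y^2 - 2*y) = y*(y - 5)*(y - 2)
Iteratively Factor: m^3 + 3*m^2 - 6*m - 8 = (m + 1)*(m^2 + 2*m - 8) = (m - 2)*(m + 1)*(m + 4)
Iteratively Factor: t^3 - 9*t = (t + 3)*(t^2 - 3*t) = (t - 3)*(t + 3)*(t)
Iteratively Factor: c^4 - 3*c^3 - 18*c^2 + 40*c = (c)*(c^3 - 3*c^2 - 18*c + 40) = c*(c - 2)*(c^2 - c - 20) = c*(c - 5)*(c - 2)*(c + 4)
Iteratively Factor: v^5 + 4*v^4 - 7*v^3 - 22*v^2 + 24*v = (v + 4)*(v^4 - 7*v^2 + 6*v) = (v - 1)*(v + 4)*(v^3 + v^2 - 6*v) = (v - 1)*(v + 3)*(v + 4)*(v^2 - 2*v) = (v - 2)*(v - 1)*(v + 3)*(v + 4)*(v)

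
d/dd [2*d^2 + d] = 4*d + 1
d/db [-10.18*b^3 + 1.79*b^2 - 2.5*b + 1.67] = -30.54*b^2 + 3.58*b - 2.5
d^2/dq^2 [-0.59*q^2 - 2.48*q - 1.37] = -1.18000000000000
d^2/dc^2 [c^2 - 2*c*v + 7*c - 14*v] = 2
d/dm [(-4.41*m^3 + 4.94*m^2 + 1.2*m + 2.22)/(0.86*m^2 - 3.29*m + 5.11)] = (-3.7926*m^4 + 29.0178*m^3 - 84.8899*m^2 + 46.6684*m + 13.4358)/(0.7396*m^4 - 5.6588*m^3 + 19.6133*m^2 - 33.6238*m + 26.1121)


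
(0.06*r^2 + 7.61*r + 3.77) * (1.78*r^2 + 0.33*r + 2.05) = 0.1068*r^4 + 13.5656*r^3 + 9.3449*r^2 + 16.8446*r + 7.7285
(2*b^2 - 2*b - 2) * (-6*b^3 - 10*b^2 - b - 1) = -12*b^5 - 8*b^4 + 30*b^3 + 20*b^2 + 4*b + 2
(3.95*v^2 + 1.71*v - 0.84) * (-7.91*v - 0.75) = -31.2445*v^3 - 16.4886*v^2 + 5.3619*v + 0.63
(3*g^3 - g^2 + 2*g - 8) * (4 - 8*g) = -24*g^4 + 20*g^3 - 20*g^2 + 72*g - 32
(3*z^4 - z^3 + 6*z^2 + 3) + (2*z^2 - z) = 3*z^4 - z^3 + 8*z^2 - z + 3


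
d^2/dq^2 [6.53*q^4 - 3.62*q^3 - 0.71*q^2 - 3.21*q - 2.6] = 78.36*q^2 - 21.72*q - 1.42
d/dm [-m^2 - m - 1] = -2*m - 1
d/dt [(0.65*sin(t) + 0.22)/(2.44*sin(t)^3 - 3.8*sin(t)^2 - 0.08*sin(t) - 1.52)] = (-3.172*sin(t)^3 + 0.859599999999999*sin(t)^2 + 1.672*sin(t) - 0.9704)*cos(t)/(5.9536*sin(t)^6 - 18.544*sin(t)^5 + 14.0496*sin(t)^4 - 6.8096*sin(t)^3 + 11.5584*sin(t)^2 + 0.2432*sin(t) + 2.3104)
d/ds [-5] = 0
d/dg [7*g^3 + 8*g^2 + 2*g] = 21*g^2 + 16*g + 2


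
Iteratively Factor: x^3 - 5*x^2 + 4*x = (x - 4)*(x^2 - x) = (x - 4)*(x - 1)*(x)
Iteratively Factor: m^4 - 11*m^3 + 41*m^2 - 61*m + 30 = (m - 3)*(m^3 - 8*m^2 + 17*m - 10) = (m - 3)*(m - 1)*(m^2 - 7*m + 10) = (m - 5)*(m - 3)*(m - 1)*(m - 2)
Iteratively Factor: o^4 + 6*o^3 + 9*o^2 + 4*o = (o + 1)*(o^3 + 5*o^2 + 4*o) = (o + 1)*(o + 4)*(o^2 + o) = (o + 1)^2*(o + 4)*(o)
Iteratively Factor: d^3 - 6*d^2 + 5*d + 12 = (d - 4)*(d^2 - 2*d - 3) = (d - 4)*(d - 3)*(d + 1)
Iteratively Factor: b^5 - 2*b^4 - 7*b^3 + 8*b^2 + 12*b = (b + 2)*(b^4 - 4*b^3 + b^2 + 6*b) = b*(b + 2)*(b^3 - 4*b^2 + b + 6) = b*(b + 1)*(b + 2)*(b^2 - 5*b + 6) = b*(b - 3)*(b + 1)*(b + 2)*(b - 2)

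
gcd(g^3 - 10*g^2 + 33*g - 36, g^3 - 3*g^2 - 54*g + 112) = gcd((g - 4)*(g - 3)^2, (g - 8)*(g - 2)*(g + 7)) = 1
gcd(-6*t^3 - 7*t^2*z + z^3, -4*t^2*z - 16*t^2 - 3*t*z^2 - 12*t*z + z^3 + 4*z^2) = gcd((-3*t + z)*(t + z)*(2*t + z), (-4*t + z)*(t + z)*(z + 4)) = t + z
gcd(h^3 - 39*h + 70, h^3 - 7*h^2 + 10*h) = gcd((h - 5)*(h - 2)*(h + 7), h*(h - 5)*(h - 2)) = h^2 - 7*h + 10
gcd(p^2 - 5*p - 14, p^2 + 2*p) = p + 2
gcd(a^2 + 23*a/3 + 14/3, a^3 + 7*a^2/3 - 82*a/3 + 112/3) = a + 7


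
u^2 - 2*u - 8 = (u - 4)*(u + 2)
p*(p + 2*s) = p^2 + 2*p*s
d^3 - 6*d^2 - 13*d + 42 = (d - 7)*(d - 2)*(d + 3)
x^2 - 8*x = x*(x - 8)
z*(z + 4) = z^2 + 4*z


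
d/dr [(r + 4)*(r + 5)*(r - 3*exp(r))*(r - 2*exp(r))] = -5*r^3*exp(r) + 4*r^3 + 12*r^2*exp(2*r) - 60*r^2*exp(r) + 27*r^2 + 120*r*exp(2*r) - 190*r*exp(r) + 40*r + 294*exp(2*r) - 100*exp(r)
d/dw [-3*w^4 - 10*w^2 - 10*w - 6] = -12*w^3 - 20*w - 10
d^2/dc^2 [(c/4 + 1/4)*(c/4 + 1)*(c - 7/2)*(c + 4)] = 3*c^2/4 + 33*c/16 - 15/16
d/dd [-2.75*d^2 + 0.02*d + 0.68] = 0.02 - 5.5*d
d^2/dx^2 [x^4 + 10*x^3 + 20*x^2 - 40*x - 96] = 12*x^2 + 60*x + 40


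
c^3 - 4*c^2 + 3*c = c*(c - 3)*(c - 1)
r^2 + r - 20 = (r - 4)*(r + 5)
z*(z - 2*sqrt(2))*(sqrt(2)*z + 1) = sqrt(2)*z^3 - 3*z^2 - 2*sqrt(2)*z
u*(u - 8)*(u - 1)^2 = u^4 - 10*u^3 + 17*u^2 - 8*u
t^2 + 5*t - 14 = (t - 2)*(t + 7)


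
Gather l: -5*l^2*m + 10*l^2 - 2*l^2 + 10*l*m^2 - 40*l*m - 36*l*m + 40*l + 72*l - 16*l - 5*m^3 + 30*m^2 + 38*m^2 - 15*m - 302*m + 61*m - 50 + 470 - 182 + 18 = l^2*(8 - 5*m) + l*(10*m^2 - 76*m + 96) - 5*m^3 + 68*m^2 - 256*m + 256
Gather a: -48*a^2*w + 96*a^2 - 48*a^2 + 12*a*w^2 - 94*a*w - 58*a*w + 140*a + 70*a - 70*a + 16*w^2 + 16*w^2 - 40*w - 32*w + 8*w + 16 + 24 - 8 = a^2*(48 - 48*w) + a*(12*w^2 - 152*w + 140) + 32*w^2 - 64*w + 32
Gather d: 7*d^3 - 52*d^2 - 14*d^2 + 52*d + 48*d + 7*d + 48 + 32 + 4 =7*d^3 - 66*d^2 + 107*d + 84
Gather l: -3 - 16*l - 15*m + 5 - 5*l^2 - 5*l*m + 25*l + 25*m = -5*l^2 + l*(9 - 5*m) + 10*m + 2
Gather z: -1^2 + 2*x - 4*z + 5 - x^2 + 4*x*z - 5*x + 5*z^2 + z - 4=-x^2 - 3*x + 5*z^2 + z*(4*x - 3)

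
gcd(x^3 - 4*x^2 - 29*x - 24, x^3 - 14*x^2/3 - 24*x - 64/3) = x - 8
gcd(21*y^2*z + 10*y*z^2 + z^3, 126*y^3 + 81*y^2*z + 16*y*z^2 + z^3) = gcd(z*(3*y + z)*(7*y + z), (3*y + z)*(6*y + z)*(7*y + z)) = 21*y^2 + 10*y*z + z^2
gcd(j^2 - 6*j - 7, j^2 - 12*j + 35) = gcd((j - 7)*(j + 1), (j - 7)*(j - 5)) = j - 7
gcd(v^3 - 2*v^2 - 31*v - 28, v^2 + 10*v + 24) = v + 4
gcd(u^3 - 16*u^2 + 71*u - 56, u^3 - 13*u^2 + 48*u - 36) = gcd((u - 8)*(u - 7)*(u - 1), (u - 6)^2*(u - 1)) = u - 1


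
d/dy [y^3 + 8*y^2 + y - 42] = 3*y^2 + 16*y + 1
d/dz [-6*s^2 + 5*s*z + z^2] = 5*s + 2*z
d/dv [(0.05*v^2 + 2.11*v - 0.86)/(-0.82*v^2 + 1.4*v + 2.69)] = (1.8002*v^2 - 1.1414*v + 6.8799)/(0.6724*v^4 - 2.296*v^3 - 2.4516*v^2 + 7.532*v + 7.2361)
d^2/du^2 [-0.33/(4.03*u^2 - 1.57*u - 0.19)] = (-10.718994*u^2 + 4.175886*u + 0.33*(8.06*u - 1.57)*(16.12*u - 3.14) + 0.505362)/(-4.03*u^2 + 1.57*u + 0.19)^3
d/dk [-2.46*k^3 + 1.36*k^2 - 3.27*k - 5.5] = -7.38*k^2 + 2.72*k - 3.27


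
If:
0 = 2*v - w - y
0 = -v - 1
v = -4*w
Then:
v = -1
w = 1/4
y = -9/4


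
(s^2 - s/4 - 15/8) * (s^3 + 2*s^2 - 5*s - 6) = s^5 + 7*s^4/4 - 59*s^3/8 - 17*s^2/2 + 87*s/8 + 45/4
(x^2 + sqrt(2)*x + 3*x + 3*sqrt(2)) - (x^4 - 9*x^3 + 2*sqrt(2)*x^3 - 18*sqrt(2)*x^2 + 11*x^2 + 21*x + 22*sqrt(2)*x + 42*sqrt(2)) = -x^4 - 2*sqrt(2)*x^3 + 9*x^3 - 10*x^2 + 18*sqrt(2)*x^2 - 21*sqrt(2)*x - 18*x - 39*sqrt(2)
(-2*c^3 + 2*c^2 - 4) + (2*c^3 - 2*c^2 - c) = -c - 4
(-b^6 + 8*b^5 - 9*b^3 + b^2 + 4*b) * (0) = 0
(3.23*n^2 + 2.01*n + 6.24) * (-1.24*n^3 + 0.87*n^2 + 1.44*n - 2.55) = -4.0052*n^5 + 0.3177*n^4 - 1.3377*n^3 + 0.0867000000000004*n^2 + 3.8601*n - 15.912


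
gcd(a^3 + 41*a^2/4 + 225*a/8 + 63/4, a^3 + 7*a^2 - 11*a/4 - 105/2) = a^2 + 19*a/2 + 21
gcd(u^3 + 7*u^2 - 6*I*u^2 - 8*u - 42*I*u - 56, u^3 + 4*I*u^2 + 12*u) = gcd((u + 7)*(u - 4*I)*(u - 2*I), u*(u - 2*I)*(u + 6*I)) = u - 2*I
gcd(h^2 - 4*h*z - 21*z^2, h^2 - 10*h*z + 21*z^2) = -h + 7*z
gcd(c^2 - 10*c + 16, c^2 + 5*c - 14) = c - 2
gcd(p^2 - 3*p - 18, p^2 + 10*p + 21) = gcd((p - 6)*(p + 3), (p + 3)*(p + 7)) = p + 3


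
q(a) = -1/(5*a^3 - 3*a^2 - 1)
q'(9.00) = 0.00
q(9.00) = 0.00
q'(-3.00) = 0.01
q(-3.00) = 0.01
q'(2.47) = 0.02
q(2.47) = -0.02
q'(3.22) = 0.01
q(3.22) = -0.01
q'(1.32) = 0.66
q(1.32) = -0.19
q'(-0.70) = 0.66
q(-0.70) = 0.24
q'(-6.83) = 0.00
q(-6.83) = 0.00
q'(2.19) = 0.04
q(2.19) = -0.03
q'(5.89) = 0.00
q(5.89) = -0.00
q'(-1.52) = 0.07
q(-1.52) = 0.04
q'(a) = -(-15*a^2 + 6*a)/(5*a^3 - 3*a^2 - 1)^2 = 3*a*(5*a - 2)/(-5*a^3 + 3*a^2 + 1)^2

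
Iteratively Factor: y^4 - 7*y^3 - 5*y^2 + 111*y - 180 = (y - 3)*(y^3 - 4*y^2 - 17*y + 60) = (y - 3)^2*(y^2 - y - 20) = (y - 3)^2*(y + 4)*(y - 5)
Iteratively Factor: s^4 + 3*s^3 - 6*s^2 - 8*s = (s + 4)*(s^3 - s^2 - 2*s) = (s + 1)*(s + 4)*(s^2 - 2*s) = (s - 2)*(s + 1)*(s + 4)*(s)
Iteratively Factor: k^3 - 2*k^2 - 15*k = (k - 5)*(k^2 + 3*k) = (k - 5)*(k + 3)*(k)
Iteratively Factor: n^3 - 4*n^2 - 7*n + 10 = (n + 2)*(n^2 - 6*n + 5) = (n - 1)*(n + 2)*(n - 5)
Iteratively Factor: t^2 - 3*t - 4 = (t + 1)*(t - 4)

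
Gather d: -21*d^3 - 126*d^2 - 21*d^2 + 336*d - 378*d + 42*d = -21*d^3 - 147*d^2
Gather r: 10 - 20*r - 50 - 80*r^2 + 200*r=-80*r^2 + 180*r - 40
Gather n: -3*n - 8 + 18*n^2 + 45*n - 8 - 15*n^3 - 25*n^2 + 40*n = -15*n^3 - 7*n^2 + 82*n - 16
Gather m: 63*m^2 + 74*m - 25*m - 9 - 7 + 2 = 63*m^2 + 49*m - 14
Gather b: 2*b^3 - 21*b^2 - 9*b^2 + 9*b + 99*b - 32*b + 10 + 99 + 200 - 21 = 2*b^3 - 30*b^2 + 76*b + 288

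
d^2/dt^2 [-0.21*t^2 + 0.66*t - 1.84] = -0.420000000000000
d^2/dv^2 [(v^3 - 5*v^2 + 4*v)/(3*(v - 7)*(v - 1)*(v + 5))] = 2*(-2*v^3 + 105*v^2 - 420*v + 1505)/(3*(v^6 - 6*v^5 - 93*v^4 + 412*v^3 + 3255*v^2 - 7350*v - 42875))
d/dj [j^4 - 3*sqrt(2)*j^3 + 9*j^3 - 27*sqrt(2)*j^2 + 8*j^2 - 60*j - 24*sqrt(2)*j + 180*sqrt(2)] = 4*j^3 - 9*sqrt(2)*j^2 + 27*j^2 - 54*sqrt(2)*j + 16*j - 60 - 24*sqrt(2)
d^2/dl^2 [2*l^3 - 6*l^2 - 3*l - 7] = 12*l - 12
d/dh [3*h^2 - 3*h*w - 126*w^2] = 6*h - 3*w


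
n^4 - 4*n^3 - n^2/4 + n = n*(n - 4)*(n - 1/2)*(n + 1/2)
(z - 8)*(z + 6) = z^2 - 2*z - 48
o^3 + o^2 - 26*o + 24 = (o - 4)*(o - 1)*(o + 6)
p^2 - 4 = (p - 2)*(p + 2)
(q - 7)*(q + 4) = q^2 - 3*q - 28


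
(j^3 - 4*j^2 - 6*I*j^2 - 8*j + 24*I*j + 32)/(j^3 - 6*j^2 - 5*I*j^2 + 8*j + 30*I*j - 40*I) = (j^2 - 6*I*j - 8)/(j^2 - j*(2 + 5*I) + 10*I)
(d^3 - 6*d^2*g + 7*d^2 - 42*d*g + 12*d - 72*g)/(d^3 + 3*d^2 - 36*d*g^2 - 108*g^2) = (d + 4)/(d + 6*g)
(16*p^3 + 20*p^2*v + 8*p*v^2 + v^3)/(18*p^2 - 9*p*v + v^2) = (16*p^3 + 20*p^2*v + 8*p*v^2 + v^3)/(18*p^2 - 9*p*v + v^2)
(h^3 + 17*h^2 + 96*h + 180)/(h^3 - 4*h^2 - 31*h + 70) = (h^2 + 12*h + 36)/(h^2 - 9*h + 14)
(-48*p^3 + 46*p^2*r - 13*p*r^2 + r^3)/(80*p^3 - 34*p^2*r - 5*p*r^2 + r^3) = (-3*p + r)/(5*p + r)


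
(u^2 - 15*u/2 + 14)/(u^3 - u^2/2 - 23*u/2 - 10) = (2*u - 7)/(2*u^2 + 7*u + 5)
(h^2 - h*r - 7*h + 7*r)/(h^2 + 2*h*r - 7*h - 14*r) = (h - r)/(h + 2*r)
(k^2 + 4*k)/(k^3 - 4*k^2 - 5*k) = (k + 4)/(k^2 - 4*k - 5)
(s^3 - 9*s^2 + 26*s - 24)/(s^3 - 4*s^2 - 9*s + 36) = (s - 2)/(s + 3)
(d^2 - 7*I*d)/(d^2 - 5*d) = (d - 7*I)/(d - 5)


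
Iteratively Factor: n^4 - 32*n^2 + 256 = (n + 4)*(n^3 - 4*n^2 - 16*n + 64) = (n - 4)*(n + 4)*(n^2 - 16) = (n - 4)*(n + 4)^2*(n - 4)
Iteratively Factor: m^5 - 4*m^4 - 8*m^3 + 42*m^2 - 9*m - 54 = (m - 3)*(m^4 - m^3 - 11*m^2 + 9*m + 18) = (m - 3)^2*(m^3 + 2*m^2 - 5*m - 6) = (m - 3)^2*(m - 2)*(m^2 + 4*m + 3) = (m - 3)^2*(m - 2)*(m + 3)*(m + 1)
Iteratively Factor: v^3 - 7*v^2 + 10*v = (v)*(v^2 - 7*v + 10) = v*(v - 5)*(v - 2)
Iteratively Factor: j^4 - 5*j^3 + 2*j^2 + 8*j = (j - 2)*(j^3 - 3*j^2 - 4*j) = (j - 2)*(j + 1)*(j^2 - 4*j) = j*(j - 2)*(j + 1)*(j - 4)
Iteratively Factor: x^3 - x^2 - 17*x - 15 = (x + 1)*(x^2 - 2*x - 15) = (x + 1)*(x + 3)*(x - 5)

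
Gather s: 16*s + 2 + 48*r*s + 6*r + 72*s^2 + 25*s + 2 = 6*r + 72*s^2 + s*(48*r + 41) + 4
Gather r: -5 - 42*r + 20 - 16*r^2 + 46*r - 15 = -16*r^2 + 4*r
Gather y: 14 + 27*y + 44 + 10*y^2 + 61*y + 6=10*y^2 + 88*y + 64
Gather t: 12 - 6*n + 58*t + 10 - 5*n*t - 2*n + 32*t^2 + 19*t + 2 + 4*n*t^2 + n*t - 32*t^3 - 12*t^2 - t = -8*n - 32*t^3 + t^2*(4*n + 20) + t*(76 - 4*n) + 24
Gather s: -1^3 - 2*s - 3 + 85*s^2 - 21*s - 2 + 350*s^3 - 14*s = 350*s^3 + 85*s^2 - 37*s - 6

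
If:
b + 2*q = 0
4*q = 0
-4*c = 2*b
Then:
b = 0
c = 0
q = 0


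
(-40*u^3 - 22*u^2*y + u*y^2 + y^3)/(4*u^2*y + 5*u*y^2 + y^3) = (-10*u^2 - 3*u*y + y^2)/(y*(u + y))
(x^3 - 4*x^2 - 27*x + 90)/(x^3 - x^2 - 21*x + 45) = (x - 6)/(x - 3)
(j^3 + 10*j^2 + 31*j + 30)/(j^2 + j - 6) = (j^2 + 7*j + 10)/(j - 2)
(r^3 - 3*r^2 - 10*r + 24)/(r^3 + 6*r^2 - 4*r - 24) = (r^2 - r - 12)/(r^2 + 8*r + 12)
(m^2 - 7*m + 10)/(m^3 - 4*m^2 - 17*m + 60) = (m - 2)/(m^2 + m - 12)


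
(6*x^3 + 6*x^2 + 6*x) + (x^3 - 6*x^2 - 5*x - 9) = 7*x^3 + x - 9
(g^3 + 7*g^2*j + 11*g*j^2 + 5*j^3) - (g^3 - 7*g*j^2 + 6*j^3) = 7*g^2*j + 18*g*j^2 - j^3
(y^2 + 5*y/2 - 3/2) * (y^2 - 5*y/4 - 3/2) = y^4 + 5*y^3/4 - 49*y^2/8 - 15*y/8 + 9/4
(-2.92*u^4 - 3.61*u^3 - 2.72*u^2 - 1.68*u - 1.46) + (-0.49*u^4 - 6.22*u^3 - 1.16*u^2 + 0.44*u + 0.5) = -3.41*u^4 - 9.83*u^3 - 3.88*u^2 - 1.24*u - 0.96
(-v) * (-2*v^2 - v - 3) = 2*v^3 + v^2 + 3*v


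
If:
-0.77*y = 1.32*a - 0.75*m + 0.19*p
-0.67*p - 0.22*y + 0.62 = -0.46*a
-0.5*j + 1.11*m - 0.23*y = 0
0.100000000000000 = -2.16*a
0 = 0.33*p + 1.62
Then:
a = -0.05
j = 29.21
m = 16.82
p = -4.91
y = 17.67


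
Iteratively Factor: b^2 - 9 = (b + 3)*(b - 3)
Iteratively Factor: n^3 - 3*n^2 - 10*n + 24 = (n - 4)*(n^2 + n - 6) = (n - 4)*(n + 3)*(n - 2)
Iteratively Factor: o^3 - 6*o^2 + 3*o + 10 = (o - 5)*(o^2 - o - 2) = (o - 5)*(o + 1)*(o - 2)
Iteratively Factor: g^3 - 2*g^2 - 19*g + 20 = (g - 5)*(g^2 + 3*g - 4) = (g - 5)*(g - 1)*(g + 4)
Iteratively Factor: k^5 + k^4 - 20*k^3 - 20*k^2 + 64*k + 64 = (k - 2)*(k^4 + 3*k^3 - 14*k^2 - 48*k - 32) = (k - 4)*(k - 2)*(k^3 + 7*k^2 + 14*k + 8) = (k - 4)*(k - 2)*(k + 4)*(k^2 + 3*k + 2) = (k - 4)*(k - 2)*(k + 2)*(k + 4)*(k + 1)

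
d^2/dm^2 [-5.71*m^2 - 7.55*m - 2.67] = -11.4200000000000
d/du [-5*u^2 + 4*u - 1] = 4 - 10*u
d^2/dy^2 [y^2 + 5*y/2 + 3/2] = 2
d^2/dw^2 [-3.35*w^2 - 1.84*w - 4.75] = -6.70000000000000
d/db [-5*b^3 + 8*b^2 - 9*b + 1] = -15*b^2 + 16*b - 9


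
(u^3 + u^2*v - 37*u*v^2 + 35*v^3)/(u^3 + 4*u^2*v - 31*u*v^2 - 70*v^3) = (u - v)/(u + 2*v)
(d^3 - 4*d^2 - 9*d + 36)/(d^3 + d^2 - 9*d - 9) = (d - 4)/(d + 1)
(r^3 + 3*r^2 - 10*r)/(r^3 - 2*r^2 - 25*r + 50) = r/(r - 5)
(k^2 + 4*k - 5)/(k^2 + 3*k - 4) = (k + 5)/(k + 4)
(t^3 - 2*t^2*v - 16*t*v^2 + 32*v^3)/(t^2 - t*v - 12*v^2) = (t^2 + 2*t*v - 8*v^2)/(t + 3*v)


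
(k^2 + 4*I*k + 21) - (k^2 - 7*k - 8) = 7*k + 4*I*k + 29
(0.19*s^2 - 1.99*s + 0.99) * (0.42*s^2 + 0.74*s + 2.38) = 0.0798*s^4 - 0.6952*s^3 - 0.6046*s^2 - 4.0036*s + 2.3562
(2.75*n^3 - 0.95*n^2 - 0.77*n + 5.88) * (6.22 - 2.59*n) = -7.1225*n^4 + 19.5655*n^3 - 3.9147*n^2 - 20.0186*n + 36.5736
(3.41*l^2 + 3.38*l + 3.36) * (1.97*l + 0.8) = 6.7177*l^3 + 9.3866*l^2 + 9.3232*l + 2.688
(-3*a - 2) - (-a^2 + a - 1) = a^2 - 4*a - 1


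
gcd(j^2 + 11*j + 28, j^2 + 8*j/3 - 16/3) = j + 4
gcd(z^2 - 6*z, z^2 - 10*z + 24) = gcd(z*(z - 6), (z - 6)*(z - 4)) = z - 6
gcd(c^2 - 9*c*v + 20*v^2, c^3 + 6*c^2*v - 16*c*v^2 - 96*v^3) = -c + 4*v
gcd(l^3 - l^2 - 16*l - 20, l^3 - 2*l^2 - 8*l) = l + 2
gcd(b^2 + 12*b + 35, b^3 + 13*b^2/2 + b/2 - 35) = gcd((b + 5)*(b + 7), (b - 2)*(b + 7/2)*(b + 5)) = b + 5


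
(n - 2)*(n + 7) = n^2 + 5*n - 14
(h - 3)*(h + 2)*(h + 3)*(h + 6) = h^4 + 8*h^3 + 3*h^2 - 72*h - 108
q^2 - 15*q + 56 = (q - 8)*(q - 7)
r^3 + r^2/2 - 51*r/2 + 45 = (r - 3)*(r - 5/2)*(r + 6)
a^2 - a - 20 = (a - 5)*(a + 4)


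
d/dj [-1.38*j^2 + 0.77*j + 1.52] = 0.77 - 2.76*j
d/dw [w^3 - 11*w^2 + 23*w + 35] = 3*w^2 - 22*w + 23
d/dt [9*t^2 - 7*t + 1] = 18*t - 7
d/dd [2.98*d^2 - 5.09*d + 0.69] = 5.96*d - 5.09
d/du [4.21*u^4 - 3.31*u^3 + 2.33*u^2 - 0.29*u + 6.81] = 16.84*u^3 - 9.93*u^2 + 4.66*u - 0.29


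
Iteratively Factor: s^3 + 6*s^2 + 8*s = (s + 2)*(s^2 + 4*s) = s*(s + 2)*(s + 4)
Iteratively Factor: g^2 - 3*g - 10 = (g - 5)*(g + 2)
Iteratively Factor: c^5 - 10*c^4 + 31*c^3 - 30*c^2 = (c - 3)*(c^4 - 7*c^3 + 10*c^2) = (c - 3)*(c - 2)*(c^3 - 5*c^2) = c*(c - 3)*(c - 2)*(c^2 - 5*c) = c*(c - 5)*(c - 3)*(c - 2)*(c)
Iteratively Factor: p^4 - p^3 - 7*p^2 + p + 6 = (p + 2)*(p^3 - 3*p^2 - p + 3) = (p - 1)*(p + 2)*(p^2 - 2*p - 3) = (p - 1)*(p + 1)*(p + 2)*(p - 3)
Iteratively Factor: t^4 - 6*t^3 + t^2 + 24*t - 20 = (t - 5)*(t^3 - t^2 - 4*t + 4) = (t - 5)*(t + 2)*(t^2 - 3*t + 2) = (t - 5)*(t - 1)*(t + 2)*(t - 2)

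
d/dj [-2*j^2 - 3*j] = -4*j - 3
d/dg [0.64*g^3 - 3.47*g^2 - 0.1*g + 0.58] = 1.92*g^2 - 6.94*g - 0.1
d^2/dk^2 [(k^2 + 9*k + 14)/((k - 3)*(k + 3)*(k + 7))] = 2*(k^3 + 6*k^2 + 27*k + 18)/(k^6 - 27*k^4 + 243*k^2 - 729)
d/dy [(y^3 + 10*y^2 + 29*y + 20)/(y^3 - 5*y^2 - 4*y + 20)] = 3*(-5*y^4 - 22*y^3 + 35*y^2 + 200*y + 220)/(y^6 - 10*y^5 + 17*y^4 + 80*y^3 - 184*y^2 - 160*y + 400)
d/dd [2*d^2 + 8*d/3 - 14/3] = 4*d + 8/3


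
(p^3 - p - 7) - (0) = p^3 - p - 7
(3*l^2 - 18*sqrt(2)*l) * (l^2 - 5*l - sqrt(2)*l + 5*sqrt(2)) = 3*l^4 - 21*sqrt(2)*l^3 - 15*l^3 + 36*l^2 + 105*sqrt(2)*l^2 - 180*l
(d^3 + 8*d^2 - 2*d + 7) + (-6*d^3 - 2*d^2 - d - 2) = -5*d^3 + 6*d^2 - 3*d + 5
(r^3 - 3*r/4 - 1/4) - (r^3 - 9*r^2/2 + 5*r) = 9*r^2/2 - 23*r/4 - 1/4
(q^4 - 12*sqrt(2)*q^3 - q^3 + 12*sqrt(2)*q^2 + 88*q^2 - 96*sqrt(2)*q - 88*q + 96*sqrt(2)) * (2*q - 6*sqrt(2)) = 2*q^5 - 30*sqrt(2)*q^4 - 2*q^4 + 30*sqrt(2)*q^3 + 320*q^3 - 720*sqrt(2)*q^2 - 320*q^2 + 720*sqrt(2)*q + 1152*q - 1152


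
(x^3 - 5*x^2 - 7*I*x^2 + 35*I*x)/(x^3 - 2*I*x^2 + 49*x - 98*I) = x*(x - 5)/(x^2 + 5*I*x + 14)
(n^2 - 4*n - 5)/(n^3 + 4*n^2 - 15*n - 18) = (n - 5)/(n^2 + 3*n - 18)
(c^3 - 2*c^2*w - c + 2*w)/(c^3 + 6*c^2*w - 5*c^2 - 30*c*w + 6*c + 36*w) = (c^3 - 2*c^2*w - c + 2*w)/(c^3 + 6*c^2*w - 5*c^2 - 30*c*w + 6*c + 36*w)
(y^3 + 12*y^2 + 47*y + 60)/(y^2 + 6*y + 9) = (y^2 + 9*y + 20)/(y + 3)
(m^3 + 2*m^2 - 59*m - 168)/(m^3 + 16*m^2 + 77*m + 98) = (m^2 - 5*m - 24)/(m^2 + 9*m + 14)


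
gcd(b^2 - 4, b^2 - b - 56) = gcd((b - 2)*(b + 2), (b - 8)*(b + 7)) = 1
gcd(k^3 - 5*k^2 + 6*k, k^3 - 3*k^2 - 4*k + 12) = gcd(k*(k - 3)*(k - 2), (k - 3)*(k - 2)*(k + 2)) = k^2 - 5*k + 6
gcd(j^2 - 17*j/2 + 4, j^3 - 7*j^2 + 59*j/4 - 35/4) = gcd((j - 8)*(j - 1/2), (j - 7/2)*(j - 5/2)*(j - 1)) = 1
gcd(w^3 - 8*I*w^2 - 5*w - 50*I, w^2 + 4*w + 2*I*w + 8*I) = w + 2*I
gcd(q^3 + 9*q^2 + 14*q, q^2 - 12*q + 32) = 1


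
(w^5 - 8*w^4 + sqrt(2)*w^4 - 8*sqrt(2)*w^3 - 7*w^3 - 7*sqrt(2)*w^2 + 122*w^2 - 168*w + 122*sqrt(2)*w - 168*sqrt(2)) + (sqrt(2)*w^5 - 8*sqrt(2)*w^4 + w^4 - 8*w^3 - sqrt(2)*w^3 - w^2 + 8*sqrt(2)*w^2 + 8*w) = w^5 + sqrt(2)*w^5 - 7*sqrt(2)*w^4 - 7*w^4 - 15*w^3 - 9*sqrt(2)*w^3 + sqrt(2)*w^2 + 121*w^2 - 160*w + 122*sqrt(2)*w - 168*sqrt(2)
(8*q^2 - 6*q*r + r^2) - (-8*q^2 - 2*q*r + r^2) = 16*q^2 - 4*q*r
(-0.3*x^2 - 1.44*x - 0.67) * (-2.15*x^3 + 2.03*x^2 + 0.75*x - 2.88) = 0.645*x^5 + 2.487*x^4 - 1.7077*x^3 - 1.5761*x^2 + 3.6447*x + 1.9296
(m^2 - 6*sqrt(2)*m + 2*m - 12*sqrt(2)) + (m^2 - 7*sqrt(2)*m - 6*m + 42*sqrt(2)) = 2*m^2 - 13*sqrt(2)*m - 4*m + 30*sqrt(2)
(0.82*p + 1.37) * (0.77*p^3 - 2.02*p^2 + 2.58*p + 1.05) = 0.6314*p^4 - 0.6015*p^3 - 0.6518*p^2 + 4.3956*p + 1.4385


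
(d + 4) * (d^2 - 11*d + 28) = d^3 - 7*d^2 - 16*d + 112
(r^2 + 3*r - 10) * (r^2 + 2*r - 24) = r^4 + 5*r^3 - 28*r^2 - 92*r + 240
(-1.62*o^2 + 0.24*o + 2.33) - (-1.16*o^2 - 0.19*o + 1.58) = -0.46*o^2 + 0.43*o + 0.75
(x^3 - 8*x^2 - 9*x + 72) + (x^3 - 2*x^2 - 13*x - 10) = 2*x^3 - 10*x^2 - 22*x + 62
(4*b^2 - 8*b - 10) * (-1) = -4*b^2 + 8*b + 10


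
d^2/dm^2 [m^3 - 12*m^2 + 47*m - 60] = 6*m - 24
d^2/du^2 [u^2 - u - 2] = 2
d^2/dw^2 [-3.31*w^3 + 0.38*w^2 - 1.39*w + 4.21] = 0.76 - 19.86*w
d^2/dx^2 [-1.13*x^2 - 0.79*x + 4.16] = -2.26000000000000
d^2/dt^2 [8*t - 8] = 0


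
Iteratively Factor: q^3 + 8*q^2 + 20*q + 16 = (q + 4)*(q^2 + 4*q + 4) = (q + 2)*(q + 4)*(q + 2)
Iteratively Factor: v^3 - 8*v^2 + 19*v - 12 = (v - 3)*(v^2 - 5*v + 4) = (v - 3)*(v - 1)*(v - 4)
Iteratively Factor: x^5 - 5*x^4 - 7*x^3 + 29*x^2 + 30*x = (x + 1)*(x^4 - 6*x^3 - x^2 + 30*x) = x*(x + 1)*(x^3 - 6*x^2 - x + 30) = x*(x + 1)*(x + 2)*(x^2 - 8*x + 15) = x*(x - 5)*(x + 1)*(x + 2)*(x - 3)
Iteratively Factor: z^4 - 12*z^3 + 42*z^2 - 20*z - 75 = (z - 3)*(z^3 - 9*z^2 + 15*z + 25) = (z - 5)*(z - 3)*(z^2 - 4*z - 5) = (z - 5)^2*(z - 3)*(z + 1)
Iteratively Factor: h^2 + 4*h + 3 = (h + 3)*(h + 1)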